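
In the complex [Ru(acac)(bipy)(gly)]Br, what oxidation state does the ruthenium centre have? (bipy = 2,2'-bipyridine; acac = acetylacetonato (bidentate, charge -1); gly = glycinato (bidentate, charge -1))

+3

1 bromide outside the brackets (-1 each) → the complex ion is 1+.
Ligand charges: 1×bipy neutral; 1×acac = -1; 1×gly = -1; sum -2.
Ru + (-2) = 1+ ⇒ Ru is +3.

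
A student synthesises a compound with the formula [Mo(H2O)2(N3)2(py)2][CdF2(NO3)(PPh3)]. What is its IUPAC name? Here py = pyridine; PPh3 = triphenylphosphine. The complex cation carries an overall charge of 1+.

diaquadiazidobis(pyridine)molybdenum(III) difluoronitrato(triphenylphosphine)cadmate(II)

Both ions are complex: the cation is named first with the plain metal name, the anion second with the -ate form; each ion's ligands are alphabetised independently.
The complex cation is given as 1+; its ligand charges sum to -2, so Mo = +3.
A 1:1 salt means the anion carries the equal and opposite charge, 1−.
Anion: ligand charges sum to -3; for the ion to be 1−, Cd = +2.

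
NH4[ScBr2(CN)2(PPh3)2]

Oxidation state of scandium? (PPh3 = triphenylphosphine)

1 ammonium outside the brackets (+1 each) → the complex ion is 1−.
Ligand charges: 2×CN = -2; 2×PPh3 neutral; 2×Br = -2; sum -4.
Sc + (-4) = 1− ⇒ Sc is +3.

+3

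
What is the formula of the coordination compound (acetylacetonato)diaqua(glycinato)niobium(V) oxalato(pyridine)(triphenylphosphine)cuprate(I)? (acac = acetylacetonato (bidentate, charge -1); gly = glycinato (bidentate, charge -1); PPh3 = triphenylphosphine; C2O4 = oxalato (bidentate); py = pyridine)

Cation [Nb…]: ligand charges -2, Nb(V) ⇒ ion charge 3+.
Anion [Cu…]: ligand charges -2, Cu(I) ⇒ ion charge 1−.

[Nb(acac)(gly)(H2O)2][Cu(C2O4)(PPh3)(py)]3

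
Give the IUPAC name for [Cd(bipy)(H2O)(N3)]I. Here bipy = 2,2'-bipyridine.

The 1 iodide counter-ion carries a total charge of -1, so each complex ion is 1+.
Ligand charges: 1×aqua (neutral), 1×azido (-1 each), 1×2,2'-bipyridine (neutral); total -1. So Cd + (-1) = 1+, giving Cd = +2.
Ligands are named alphabetically: aqua before azido before bipyridine.

aquaazido(2,2'-bipyridine)cadmium(II) iodide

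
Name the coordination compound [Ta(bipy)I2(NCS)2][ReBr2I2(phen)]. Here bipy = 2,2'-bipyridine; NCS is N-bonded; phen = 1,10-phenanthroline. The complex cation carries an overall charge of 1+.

The complex cation is given as 1+; its ligand charges sum to -4, so Ta = +5.
A 1:1 salt means the anion carries the equal and opposite charge, 1−.
Anion: ligand charges sum to -4; for the ion to be 1−, Re = +3.

(2,2'-bipyridine)diiododiisothiocyanatotantalum(V) dibromodiiodo(1,10-phenanthroline)rhenate(III)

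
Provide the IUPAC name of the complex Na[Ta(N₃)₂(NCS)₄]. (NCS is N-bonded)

The 1 sodium counter-ion carries a total charge of +1, so each complex ion is 1−.
Ligand charges: 2×azido (-1 each), 4×isothiocyanato (-1 each); total -6. So Ta + (-6) = 1−, giving Ta = +5.
Ligands are named alphabetically: azido before isothiocyanato.
The complex ion is anionic, so tantalum takes the -ate form tantalate(V).

sodium diazidotetraisothiocyanatotantalate(V)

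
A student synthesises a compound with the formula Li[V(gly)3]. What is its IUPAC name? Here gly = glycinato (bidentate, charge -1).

The 1 lithium counter-ion carries a total charge of +1, so each complex ion is 1−.
Ligand charges: 3×glycinato (-1 each); total -3. So V + (-3) = 1−, giving V = +2.
The complex ion is anionic, so vanadium takes the -ate form vanadate(II).

lithium tris(glycinato)vanadate(II)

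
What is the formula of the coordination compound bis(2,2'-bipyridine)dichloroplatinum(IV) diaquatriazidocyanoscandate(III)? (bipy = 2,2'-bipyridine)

[Pt(bipy)2Cl2][Sc(CN)(H2O)2(N3)3]2

Cation [Pt…]: ligand charges -2, Pt(IV) ⇒ ion charge 2+.
Anion [Sc…]: ligand charges -4, Sc(III) ⇒ ion charge 1−.
One 2+ cation requires 2 of the 1− anion.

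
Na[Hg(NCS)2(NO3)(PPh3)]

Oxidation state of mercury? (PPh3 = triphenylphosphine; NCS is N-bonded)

1 sodium outside the brackets (+1 each) → the complex ion is 1−.
Ligand charges: 1×NO3 = -1; 1×PPh3 neutral; 2×NCS = -2; sum -3.
Hg + (-3) = 1− ⇒ Hg is +2.

+2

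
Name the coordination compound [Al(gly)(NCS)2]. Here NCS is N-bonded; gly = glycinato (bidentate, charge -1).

(glycinato)diisothiocyanatoaluminium(III)

There is no counter-ion, so the complex is neutral overall.
Ligand charges: 2×isothiocyanato (-1 each), 1×glycinato (-1 each); total -3. So Al + (-3) = 0, giving Al = +3.
Ligands are named alphabetically: glycinato before isothiocyanato.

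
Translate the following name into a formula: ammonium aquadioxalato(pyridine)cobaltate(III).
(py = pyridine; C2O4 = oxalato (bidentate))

Ligands: 1 pyridine (py, neutral), 2 oxalato (C2O4, -2), 1 aqua (H2O, neutral). Ligand charge sum = -4.
With Co in oxidation state +3, the complex ion is [Co...]^1−.
Charge balance with ammonium (+1) requires 1 complex ion per 1 ammonium.

NH4[Co(C2O4)2(H2O)(py)]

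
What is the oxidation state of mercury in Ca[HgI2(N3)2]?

+2

1 calcium outside the brackets (+2 each) → the complex ion is 2−.
Ligand charges: 2×N3 = -2; 2×I = -2; sum -4.
Hg + (-4) = 2− ⇒ Hg is +2.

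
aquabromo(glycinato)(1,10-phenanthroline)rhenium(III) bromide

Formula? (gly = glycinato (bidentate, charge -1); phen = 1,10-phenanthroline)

Ligands: 1 glycinato (gly, -1), 1 1,10-phenanthroline (phen, neutral), 1 bromo (Br, -1), 1 aqua (H2O, neutral). Ligand charge sum = -2.
With Re in oxidation state +3, the complex ion is [Re...]^1+.
Charge balance with bromide (-1) requires 1 complex ion per 1 bromide.

[ReBr(gly)(H2O)(phen)]Br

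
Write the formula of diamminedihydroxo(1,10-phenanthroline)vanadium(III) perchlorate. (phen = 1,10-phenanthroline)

Ligands: 2 ammine (NH3, neutral), 1 1,10-phenanthroline (phen, neutral), 2 hydroxo (OH, -1). Ligand charge sum = -2.
Charge balance with perchlorate (-1) requires 1 complex ion per 1 perchlorate.

[V(NH3)2(OH)2(phen)]ClO4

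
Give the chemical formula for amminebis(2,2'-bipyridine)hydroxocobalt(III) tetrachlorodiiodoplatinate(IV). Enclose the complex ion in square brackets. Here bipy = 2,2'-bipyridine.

Cation [Co…]: ligand charges -1, Co(III) ⇒ ion charge 2+.
Anion [Pt…]: ligand charges -6, Pt(IV) ⇒ ion charge 2−.
One 2+ cation balances one 2− anion.

[Co(bipy)2(NH3)(OH)][PtCl4I2]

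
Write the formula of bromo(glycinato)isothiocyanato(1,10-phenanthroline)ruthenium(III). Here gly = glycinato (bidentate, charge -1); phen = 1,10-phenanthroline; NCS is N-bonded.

[RuBr(gly)(NCS)(phen)]

Ligands: 1 glycinato (gly, -1), 1 1,10-phenanthroline (phen, neutral), 1 isothiocyanato (NCS, -1), 1 bromo (Br, -1). Ligand charge sum = -3.
With Ru in oxidation state +3, the complex ion is [Ru...].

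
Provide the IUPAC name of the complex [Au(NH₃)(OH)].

amminehydroxogold(I)

There is no counter-ion, so the complex is neutral overall.
Ligand charges: 1×ammine (neutral), 1×hydroxo (-1 each); total -1. So Au + (-1) = 0, giving Au = +1.
Ligands are named alphabetically: ammine before hydroxo.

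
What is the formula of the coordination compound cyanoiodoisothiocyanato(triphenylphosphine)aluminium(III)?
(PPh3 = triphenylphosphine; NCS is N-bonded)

Ligands: 1 cyano (CN, -1), 1 triphenylphosphine (PPh3, neutral), 1 isothiocyanato (NCS, -1), 1 iodo (I, -1). Ligand charge sum = -3.
With Al in oxidation state +3, the complex ion is [Al...].

[Al(CN)I(NCS)(PPh3)]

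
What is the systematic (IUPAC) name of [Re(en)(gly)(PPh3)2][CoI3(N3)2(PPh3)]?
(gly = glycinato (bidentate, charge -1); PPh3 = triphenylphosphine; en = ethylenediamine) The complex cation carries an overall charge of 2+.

The complex cation is given as 2+; its ligand charges sum to -1, so Re = +3.
A 1:1 salt means the anion carries the equal and opposite charge, 2−.
Anion: ligand charges sum to -5; for the ion to be 2−, Co = +3.

(ethylenediamine)(glycinato)bis(triphenylphosphine)rhenium(III) diazidotriiodo(triphenylphosphine)cobaltate(III)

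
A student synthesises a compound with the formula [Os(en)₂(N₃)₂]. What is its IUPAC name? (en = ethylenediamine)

There is no counter-ion, so the complex is neutral overall.
Ligand charges: 2×azido (-1 each), 2×ethylenediamine (neutral); total -2. So Os + (-2) = 0, giving Os = +2.
Ligands are named alphabetically: azido before ethylenediamine.

diazidobis(ethylenediamine)osmium(II)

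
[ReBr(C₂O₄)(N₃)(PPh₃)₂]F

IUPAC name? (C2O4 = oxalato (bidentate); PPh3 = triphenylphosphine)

The 1 fluoride counter-ion carries a total charge of -1, so each complex ion is 1+.
Ligand charges: 1×oxalato (-2 each), 2×triphenylphosphine (neutral), 1×azido (-1 each), 1×bromo (-1 each); total -4. So Re + (-4) = 1+, giving Re = +5.
Ligands are named alphabetically: azido before bromo before oxalato before triphenylphosphine.

azidobromooxalatobis(triphenylphosphine)rhenium(V) fluoride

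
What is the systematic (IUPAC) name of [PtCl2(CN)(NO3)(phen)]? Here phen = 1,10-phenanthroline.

dichlorocyanonitrato(1,10-phenanthroline)platinum(IV)

There is no counter-ion, so the complex is neutral overall.
Ligand charges: 2×chloro (-1 each), 1×1,10-phenanthroline (neutral), 1×cyano (-1 each), 1×nitrato (-1 each); total -4. So Pt + (-4) = 0, giving Pt = +4.
Ligands are named alphabetically: chloro before cyano before nitrato before phenanthroline.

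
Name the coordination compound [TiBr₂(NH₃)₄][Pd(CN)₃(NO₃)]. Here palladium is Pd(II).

tetraamminedibromotitanium(IV) tricyanonitratopalladate(II)

Both ions are complex: the cation is named first with the plain metal name, the anion second with the -ate form; each ion's ligands are alphabetised independently.
Pd is given as +2; the anion's ligand charges sum to -4, so the complex anion is 2−.
A 1:1 salt means the cation carries the equal and opposite charge, 2+.
Cation: ligand charges sum to -2; for the ion to be 2+, Ti = +4.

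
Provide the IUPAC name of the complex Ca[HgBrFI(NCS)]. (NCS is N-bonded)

The 1 calcium counter-ion carries a total charge of +2, so each complex ion is 2−.
Ligand charges: 1×bromo (-1 each), 1×fluoro (-1 each), 1×iodo (-1 each), 1×isothiocyanato (-1 each); total -4. So Hg + (-4) = 2−, giving Hg = +2.
The complex ion is anionic, so mercury takes the -ate form mercurate(II).

calcium bromofluoroiodoisothiocyanatomercurate(II)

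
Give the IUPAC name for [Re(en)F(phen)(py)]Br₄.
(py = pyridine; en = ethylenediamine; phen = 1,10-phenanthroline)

The 4 bromide counter-ions carry a total charge of -4, so each complex ion is 4+.
Ligand charges: 1×fluoro (-1 each), 1×pyridine (neutral), 1×ethylenediamine (neutral), 1×1,10-phenanthroline (neutral); total -1. So Re + (-1) = 4+, giving Re = +5.
Ligands are named alphabetically: ethylenediamine before fluoro before phenanthroline before pyridine.

(ethylenediamine)fluoro(1,10-phenanthroline)(pyridine)rhenium(V) bromide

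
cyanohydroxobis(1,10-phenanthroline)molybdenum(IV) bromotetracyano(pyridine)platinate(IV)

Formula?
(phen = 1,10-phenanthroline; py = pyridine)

[Mo(CN)(OH)(phen)2][PtBr(CN)4(py)]2

Cation [Mo…]: ligand charges -2, Mo(IV) ⇒ ion charge 2+.
Anion [Pt…]: ligand charges -5, Pt(IV) ⇒ ion charge 1−.
One 2+ cation requires 2 of the 1− anion.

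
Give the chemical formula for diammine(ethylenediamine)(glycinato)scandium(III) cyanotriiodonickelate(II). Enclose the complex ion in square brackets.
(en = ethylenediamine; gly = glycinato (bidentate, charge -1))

Cation [Sc…]: ligand charges -1, Sc(III) ⇒ ion charge 2+.
Anion [Ni…]: ligand charges -4, Ni(II) ⇒ ion charge 2−.
One 2+ cation balances one 2− anion.

[Sc(en)(gly)(NH3)2][Ni(CN)I3]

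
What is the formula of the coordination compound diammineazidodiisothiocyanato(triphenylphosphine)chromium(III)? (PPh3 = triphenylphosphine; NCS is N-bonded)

[Cr(N3)(NCS)2(NH3)2(PPh3)]

Ligands: 1 azido (N3, -1), 1 triphenylphosphine (PPh3, neutral), 2 isothiocyanato (NCS, -1), 2 ammine (NH3, neutral). Ligand charge sum = -3.
With Cr in oxidation state +3, the complex ion is [Cr...].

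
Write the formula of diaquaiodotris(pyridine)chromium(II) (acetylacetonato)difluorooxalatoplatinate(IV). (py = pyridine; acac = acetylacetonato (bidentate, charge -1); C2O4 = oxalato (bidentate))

Cation [Cr…]: ligand charges -1, Cr(II) ⇒ ion charge 1+.
Anion [Pt…]: ligand charges -5, Pt(IV) ⇒ ion charge 1−.

[Cr(H2O)2I(py)3][Pt(acac)(C2O4)F2]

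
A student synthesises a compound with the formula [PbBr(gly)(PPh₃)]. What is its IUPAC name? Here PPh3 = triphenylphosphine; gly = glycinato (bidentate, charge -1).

There is no counter-ion, so the complex is neutral overall.
Ligand charges: 1×triphenylphosphine (neutral), 1×bromo (-1 each), 1×glycinato (-1 each); total -2. So Pb + (-2) = 0, giving Pb = +2.
Ligands are named alphabetically: bromo before glycinato before triphenylphosphine.

bromo(glycinato)(triphenylphosphine)lead(II)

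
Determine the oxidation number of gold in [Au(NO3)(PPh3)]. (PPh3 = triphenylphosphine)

+1

No counter-ion: the bracketed complex is neutral.
Ligand charges: 1×NO3 = -1; 1×PPh3 neutral; sum -1.
Au + (-1) = 0 ⇒ Au is +1.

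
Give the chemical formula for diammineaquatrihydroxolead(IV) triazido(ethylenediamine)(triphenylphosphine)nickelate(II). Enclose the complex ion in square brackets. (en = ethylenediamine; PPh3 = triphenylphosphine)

[Pb(H2O)(NH3)2(OH)3][Ni(en)(N3)3(PPh3)]

Cation [Pb…]: ligand charges -3, Pb(IV) ⇒ ion charge 1+.
Anion [Ni…]: ligand charges -3, Ni(II) ⇒ ion charge 1−.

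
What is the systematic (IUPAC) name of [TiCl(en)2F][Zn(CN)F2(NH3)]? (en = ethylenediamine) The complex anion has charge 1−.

Both ions are complex: the cation is named first with the plain metal name, the anion second with the -ate form; each ion's ligands are alphabetised independently.
The complex anion is given as 1−; its ligand charges sum to -3, so Zn = +2.
A 1:1 salt means the cation carries the equal and opposite charge, 1+.
Cation: ligand charges sum to -2; for the ion to be 1+, Ti = +3.

chlorobis(ethylenediamine)fluorotitanium(III) amminecyanodifluorozincate(II)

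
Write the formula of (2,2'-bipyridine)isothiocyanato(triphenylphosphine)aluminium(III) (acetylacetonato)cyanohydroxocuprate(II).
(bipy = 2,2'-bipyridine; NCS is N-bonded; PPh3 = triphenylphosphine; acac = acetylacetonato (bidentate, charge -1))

Cation [Al…]: ligand charges -1, Al(III) ⇒ ion charge 2+.
Anion [Cu…]: ligand charges -3, Cu(II) ⇒ ion charge 1−.
One 2+ cation requires 2 of the 1− anion.

[Al(bipy)(NCS)(PPh3)][Cu(acac)(CN)(OH)]2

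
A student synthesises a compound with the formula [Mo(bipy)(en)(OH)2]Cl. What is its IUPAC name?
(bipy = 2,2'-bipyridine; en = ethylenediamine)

(2,2'-bipyridine)(ethylenediamine)dihydroxomolybdenum(III) chloride

The 1 chloride counter-ion carries a total charge of -1, so each complex ion is 1+.
Ligand charges: 1×2,2'-bipyridine (neutral), 1×ethylenediamine (neutral), 2×hydroxo (-1 each); total -2. So Mo + (-2) = 1+, giving Mo = +3.
Ligands are named alphabetically: bipyridine before ethylenediamine before hydroxo.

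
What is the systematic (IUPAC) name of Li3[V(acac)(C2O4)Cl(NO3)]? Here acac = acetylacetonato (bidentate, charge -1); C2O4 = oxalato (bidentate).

The 3 lithium counter-ions carry a total charge of +3, so each complex ion is 3−.
Ligand charges: 1×acetylacetonato (-1 each), 1×chloro (-1 each), 1×oxalato (-2 each), 1×nitrato (-1 each); total -5. So V + (-5) = 3−, giving V = +2.
Ligands are named alphabetically: acetylacetonato before chloro before nitrato before oxalato.
The complex ion is anionic, so vanadium takes the -ate form vanadate(II).

lithium (acetylacetonato)chloronitratooxalatovanadate(II)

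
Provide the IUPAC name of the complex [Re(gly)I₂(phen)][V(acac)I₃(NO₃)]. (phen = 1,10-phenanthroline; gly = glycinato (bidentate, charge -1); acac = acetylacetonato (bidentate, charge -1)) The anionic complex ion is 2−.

The complex anion is given as 2−; its ligand charges sum to -5, so V = +3.
A 1:1 salt means the cation carries the equal and opposite charge, 2+.
Cation: ligand charges sum to -3; for the ion to be 2+, Re = +5.

(glycinato)diiodo(1,10-phenanthroline)rhenium(V) (acetylacetonato)triiodonitratovanadate(III)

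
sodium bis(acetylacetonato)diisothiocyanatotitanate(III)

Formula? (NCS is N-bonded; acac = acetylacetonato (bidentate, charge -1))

Na[Ti(acac)2(NCS)2]

Ligands: 2 isothiocyanato (NCS, -1), 2 acetylacetonato (acac, -1). Ligand charge sum = -4.
With Ti in oxidation state +3, the complex ion is [Ti...]^1−.
Charge balance with sodium (+1) requires 1 complex ion per 1 sodium.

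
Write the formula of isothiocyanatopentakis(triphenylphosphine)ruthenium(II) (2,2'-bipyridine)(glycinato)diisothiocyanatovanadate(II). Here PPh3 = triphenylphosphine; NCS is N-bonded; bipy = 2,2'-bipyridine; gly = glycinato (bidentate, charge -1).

Cation [Ru…]: ligand charges -1, Ru(II) ⇒ ion charge 1+.
Anion [V…]: ligand charges -3, V(II) ⇒ ion charge 1−.
One 1+ cation balances one 1− anion.

[Ru(NCS)(PPh3)5][V(bipy)(gly)(NCS)2]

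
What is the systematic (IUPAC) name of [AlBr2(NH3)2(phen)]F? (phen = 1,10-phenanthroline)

diamminedibromo(1,10-phenanthroline)aluminium(III) fluoride

The 1 fluoride counter-ion carries a total charge of -1, so each complex ion is 1+.
Ligand charges: 2×bromo (-1 each), 2×ammine (neutral), 1×1,10-phenanthroline (neutral); total -2. So Al + (-2) = 1+, giving Al = +3.
Ligands are named alphabetically: ammine before bromo before phenanthroline.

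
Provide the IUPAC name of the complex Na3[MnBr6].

The 3 sodium counter-ions carry a total charge of +3, so each complex ion is 3−.
Ligand charges: 6×bromo (-1 each); total -6. So Mn + (-6) = 3−, giving Mn = +3.
The complex ion is anionic, so manganese takes the -ate form manganate(III).

sodium hexabromomanganate(III)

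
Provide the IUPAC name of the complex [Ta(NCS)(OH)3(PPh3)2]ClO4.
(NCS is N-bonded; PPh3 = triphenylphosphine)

The 1 perchlorate counter-ion carries a total charge of -1, so each complex ion is 1+.
Ligand charges: 1×isothiocyanato (-1 each), 3×hydroxo (-1 each), 2×triphenylphosphine (neutral); total -4. So Ta + (-4) = 1+, giving Ta = +5.
Ligands are named alphabetically: hydroxo before isothiocyanato before triphenylphosphine.

trihydroxoisothiocyanatobis(triphenylphosphine)tantalum(V) perchlorate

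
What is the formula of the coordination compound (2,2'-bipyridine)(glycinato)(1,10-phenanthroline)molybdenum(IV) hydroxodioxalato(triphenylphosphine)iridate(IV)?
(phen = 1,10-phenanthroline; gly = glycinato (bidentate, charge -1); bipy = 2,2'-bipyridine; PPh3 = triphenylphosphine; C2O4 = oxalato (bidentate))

Cation [Mo…]: ligand charges -1, Mo(IV) ⇒ ion charge 3+.
Anion [Ir…]: ligand charges -5, Ir(IV) ⇒ ion charge 1−.
One 3+ cation requires 3 of the 1− anion.

[Mo(bipy)(gly)(phen)][Ir(C2O4)2(OH)(PPh3)]3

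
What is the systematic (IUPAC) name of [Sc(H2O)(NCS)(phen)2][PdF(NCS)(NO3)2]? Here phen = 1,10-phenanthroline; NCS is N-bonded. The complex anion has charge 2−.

aquaisothiocyanatobis(1,10-phenanthroline)scandium(III) fluoroisothiocyanatodinitratopalladate(II)

Both ions are complex: the cation is named first with the plain metal name, the anion second with the -ate form; each ion's ligands are alphabetised independently.
The complex anion is given as 2−; its ligand charges sum to -4, so Pd = +2.
A 1:1 salt means the cation carries the equal and opposite charge, 2+.
Cation: ligand charges sum to -1; for the ion to be 2+, Sc = +3.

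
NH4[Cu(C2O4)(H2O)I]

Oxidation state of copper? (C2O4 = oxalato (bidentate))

+2

1 ammonium outside the brackets (+1 each) → the complex ion is 1−.
Ligand charges: 1×H2O neutral; 1×C2O4 = -2; 1×I = -1; sum -3.
Cu + (-3) = 1− ⇒ Cu is +2.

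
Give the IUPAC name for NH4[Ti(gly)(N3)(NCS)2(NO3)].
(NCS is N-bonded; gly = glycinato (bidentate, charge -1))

ammonium azido(glycinato)diisothiocyanatonitratotitanate(IV)

The 1 ammonium counter-ion carries a total charge of +1, so each complex ion is 1−.
Ligand charges: 2×isothiocyanato (-1 each), 1×azido (-1 each), 1×nitrato (-1 each), 1×glycinato (-1 each); total -5. So Ti + (-5) = 1−, giving Ti = +4.
The complex ion is anionic, so titanium takes the -ate form titanate(IV).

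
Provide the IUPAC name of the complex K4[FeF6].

The 4 potassium counter-ions carry a total charge of +4, so each complex ion is 4−.
Ligand charges: 6×fluoro (-1 each); total -6. So Fe + (-6) = 4−, giving Fe = +2.
The complex ion is anionic, so iron takes the -ate form ferrate(II).

potassium hexafluoroferrate(II)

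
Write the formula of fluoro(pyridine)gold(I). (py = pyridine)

[AuF(py)]

Ligands: 1 fluoro (F, -1), 1 pyridine (py, neutral). Ligand charge sum = -1.
With Au in oxidation state +1, the complex ion is [Au...].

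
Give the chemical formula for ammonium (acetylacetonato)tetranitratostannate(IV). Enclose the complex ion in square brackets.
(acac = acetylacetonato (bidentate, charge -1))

NH4[Sn(acac)(NO3)4]

Ligands: 1 acetylacetonato (acac, -1), 4 nitrato (NO3, -1). Ligand charge sum = -5.
With Sn in oxidation state +4, the complex ion is [Sn...]^1−.
Charge balance with ammonium (+1) requires 1 complex ion per 1 ammonium.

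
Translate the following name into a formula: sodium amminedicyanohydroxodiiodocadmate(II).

Na3[Cd(CN)2I2(NH3)(OH)]

Ligands: 1 ammine (NH3, neutral), 1 hydroxo (OH, -1), 2 cyano (CN, -1), 2 iodo (I, -1). Ligand charge sum = -5.
With Cd in oxidation state +2, the complex ion is [Cd...]^3−.
Charge balance with sodium (+1) requires 1 complex ion per 3 sodium.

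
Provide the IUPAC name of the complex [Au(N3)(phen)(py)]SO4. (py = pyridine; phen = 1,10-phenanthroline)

azido(1,10-phenanthroline)(pyridine)gold(III) sulfate

The 1 sulfate counter-ion carries a total charge of -2, so each complex ion is 2+.
Ligand charges: 1×pyridine (neutral), 1×azido (-1 each), 1×1,10-phenanthroline (neutral); total -1. So Au + (-1) = 2+, giving Au = +3.
Ligands are named alphabetically: azido before phenanthroline before pyridine.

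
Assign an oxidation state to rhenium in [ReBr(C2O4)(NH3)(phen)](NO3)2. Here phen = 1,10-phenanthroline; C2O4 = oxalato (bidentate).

2 nitrate outside the brackets (-1 each) → the complex ion is 2+.
Ligand charges: 1×phen neutral; 1×NH3 neutral; 1×C2O4 = -2; 1×Br = -1; sum -3.
Re + (-3) = 2+ ⇒ Re is +5.

+5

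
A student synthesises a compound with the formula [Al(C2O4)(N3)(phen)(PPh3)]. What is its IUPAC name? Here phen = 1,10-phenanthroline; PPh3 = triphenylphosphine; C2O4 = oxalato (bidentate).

azidooxalato(1,10-phenanthroline)(triphenylphosphine)aluminium(III)

There is no counter-ion, so the complex is neutral overall.
Ligand charges: 1×1,10-phenanthroline (neutral), 1×triphenylphosphine (neutral), 1×azido (-1 each), 1×oxalato (-2 each); total -3. So Al + (-3) = 0, giving Al = +3.
Ligands are named alphabetically: azido before oxalato before phenanthroline before triphenylphosphine.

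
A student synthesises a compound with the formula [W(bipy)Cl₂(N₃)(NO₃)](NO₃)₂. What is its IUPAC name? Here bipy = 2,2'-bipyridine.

The 2 nitrate counter-ions carry a total charge of -2, so each complex ion is 2+.
Ligand charges: 2×chloro (-1 each), 1×2,2'-bipyridine (neutral), 1×nitrato (-1 each), 1×azido (-1 each); total -4. So W + (-4) = 2+, giving W = +6.
Ligands are named alphabetically: azido before bipyridine before chloro before nitrato.

azido(2,2'-bipyridine)dichloronitratotungsten(VI) nitrate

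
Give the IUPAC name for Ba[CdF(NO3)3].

The 1 barium counter-ion carries a total charge of +2, so each complex ion is 2−.
Ligand charges: 1×fluoro (-1 each), 3×nitrato (-1 each); total -4. So Cd + (-4) = 2−, giving Cd = +2.
The complex ion is anionic, so cadmium takes the -ate form cadmate(II).

barium fluorotrinitratocadmate(II)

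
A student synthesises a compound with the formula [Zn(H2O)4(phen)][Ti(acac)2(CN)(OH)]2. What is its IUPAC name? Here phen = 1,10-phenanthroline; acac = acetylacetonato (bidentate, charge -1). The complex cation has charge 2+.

The complex cation is given as 2+; its ligand charges sum to 0, so Zn = +2.
With 2 anions per cation, each anion must be 2/2 = 1−.
Anion: ligand charges sum to -4; for the ion to be 1−, Ti = +3.

tetraaqua(1,10-phenanthroline)zinc(II) bis(acetylacetonato)cyanohydroxotitanate(III)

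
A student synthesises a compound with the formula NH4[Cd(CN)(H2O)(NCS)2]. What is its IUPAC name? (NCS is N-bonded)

ammonium aquacyanodiisothiocyanatocadmate(II)

The 1 ammonium counter-ion carries a total charge of +1, so each complex ion is 1−.
Ligand charges: 1×aqua (neutral), 1×cyano (-1 each), 2×isothiocyanato (-1 each); total -3. So Cd + (-3) = 1−, giving Cd = +2.
Ligands are named alphabetically: aqua before cyano before isothiocyanato.
The complex ion is anionic, so cadmium takes the -ate form cadmate(II).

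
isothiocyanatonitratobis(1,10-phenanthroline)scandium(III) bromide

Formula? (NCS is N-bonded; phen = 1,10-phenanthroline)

Ligands: 1 isothiocyanato (NCS, -1), 2 1,10-phenanthroline (phen, neutral), 1 nitrato (NO3, -1). Ligand charge sum = -2.
With Sc in oxidation state +3, the complex ion is [Sc...]^1+.
Charge balance with bromide (-1) requires 1 complex ion per 1 bromide.

[Sc(NCS)(NO3)(phen)2]Br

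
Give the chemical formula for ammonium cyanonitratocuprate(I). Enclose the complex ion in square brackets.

Ligands: 1 cyano (CN, -1), 1 nitrato (NO3, -1). Ligand charge sum = -2.
With Cu in oxidation state +1, the complex ion is [Cu...]^1−.
Charge balance with ammonium (+1) requires 1 complex ion per 1 ammonium.

NH4[Cu(CN)(NO3)]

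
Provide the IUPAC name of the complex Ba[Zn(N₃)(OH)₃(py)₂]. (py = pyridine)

The 1 barium counter-ion carries a total charge of +2, so each complex ion is 2−.
Ligand charges: 1×azido (-1 each), 3×hydroxo (-1 each), 2×pyridine (neutral); total -4. So Zn + (-4) = 2−, giving Zn = +2.
Ligands are named alphabetically: azido before hydroxo before pyridine.
The complex ion is anionic, so zinc takes the -ate form zincate(II).

barium azidotrihydroxobis(pyridine)zincate(II)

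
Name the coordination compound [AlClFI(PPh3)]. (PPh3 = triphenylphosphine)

chlorofluoroiodo(triphenylphosphine)aluminium(III)

There is no counter-ion, so the complex is neutral overall.
Ligand charges: 1×triphenylphosphine (neutral), 1×chloro (-1 each), 1×iodo (-1 each), 1×fluoro (-1 each); total -3. So Al + (-3) = 0, giving Al = +3.
Ligands are named alphabetically: chloro before fluoro before iodo before triphenylphosphine.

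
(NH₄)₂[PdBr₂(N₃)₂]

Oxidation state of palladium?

2 ammonium outside the brackets (+1 each) → the complex ion is 2−.
Ligand charges: 2×N3 = -2; 2×Br = -2; sum -4.
Pd + (-4) = 2− ⇒ Pd is +2.

+2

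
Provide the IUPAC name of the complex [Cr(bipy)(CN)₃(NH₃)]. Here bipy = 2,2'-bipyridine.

ammine(2,2'-bipyridine)tricyanochromium(III)

There is no counter-ion, so the complex is neutral overall.
Ligand charges: 3×cyano (-1 each), 1×ammine (neutral), 1×2,2'-bipyridine (neutral); total -3. So Cr + (-3) = 0, giving Cr = +3.
Ligands are named alphabetically: ammine before bipyridine before cyano.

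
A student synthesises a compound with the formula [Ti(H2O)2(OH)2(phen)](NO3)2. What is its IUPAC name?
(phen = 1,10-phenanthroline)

The 2 nitrate counter-ions carry a total charge of -2, so each complex ion is 2+.
Ligand charges: 1×1,10-phenanthroline (neutral), 2×aqua (neutral), 2×hydroxo (-1 each); total -2. So Ti + (-2) = 2+, giving Ti = +4.
Ligands are named alphabetically: aqua before hydroxo before phenanthroline.

diaquadihydroxo(1,10-phenanthroline)titanium(IV) nitrate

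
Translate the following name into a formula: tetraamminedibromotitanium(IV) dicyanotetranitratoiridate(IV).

Cation [Ti…]: ligand charges -2, Ti(IV) ⇒ ion charge 2+.
Anion [Ir…]: ligand charges -6, Ir(IV) ⇒ ion charge 2−.
One 2+ cation balances one 2− anion.

[TiBr2(NH3)4][Ir(CN)2(NO3)4]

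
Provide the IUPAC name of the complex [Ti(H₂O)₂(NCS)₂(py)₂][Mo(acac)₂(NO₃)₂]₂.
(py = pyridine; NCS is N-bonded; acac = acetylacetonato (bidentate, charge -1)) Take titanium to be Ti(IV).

diaquadiisothiocyanatobis(pyridine)titanium(IV) bis(acetylacetonato)dinitratomolybdate(III)

Ti is given as +4; the cation's ligand charges sum to -2, so the complex cation is 2+.
With 2 anions per cation, each anion must be 2/2 = 1−.
Anion: ligand charges sum to -4; for the ion to be 1−, Mo = +3.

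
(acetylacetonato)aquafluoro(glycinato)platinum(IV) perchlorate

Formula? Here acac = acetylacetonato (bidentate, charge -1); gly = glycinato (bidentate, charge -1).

[Pt(acac)F(gly)(H2O)]ClO4

Ligands: 1 acetylacetonato (acac, -1), 1 fluoro (F, -1), 1 glycinato (gly, -1), 1 aqua (H2O, neutral). Ligand charge sum = -3.
With Pt in oxidation state +4, the complex ion is [Pt...]^1+.
Charge balance with perchlorate (-1) requires 1 complex ion per 1 perchlorate.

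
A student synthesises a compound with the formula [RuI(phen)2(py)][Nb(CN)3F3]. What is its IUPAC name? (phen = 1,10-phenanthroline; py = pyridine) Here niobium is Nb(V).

iodobis(1,10-phenanthroline)(pyridine)ruthenium(II) tricyanotrifluoroniobate(V)

Both ions are complex: the cation is named first with the plain metal name, the anion second with the -ate form; each ion's ligands are alphabetised independently.
Nb is given as +5; the anion's ligand charges sum to -6, so the complex anion is 1−.
A 1:1 salt means the cation carries the equal and opposite charge, 1+.
Cation: ligand charges sum to -1; for the ion to be 1+, Ru = +2.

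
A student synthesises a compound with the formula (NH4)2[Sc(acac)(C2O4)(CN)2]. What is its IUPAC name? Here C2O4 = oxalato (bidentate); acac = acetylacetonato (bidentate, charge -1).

The 2 ammonium counter-ions carry a total charge of +2, so each complex ion is 2−.
Ligand charges: 1×oxalato (-2 each), 2×cyano (-1 each), 1×acetylacetonato (-1 each); total -5. So Sc + (-5) = 2−, giving Sc = +3.
Ligands are named alphabetically: acetylacetonato before cyano before oxalato.
The complex ion is anionic, so scandium takes the -ate form scandate(III).

ammonium (acetylacetonato)dicyanooxalatoscandate(III)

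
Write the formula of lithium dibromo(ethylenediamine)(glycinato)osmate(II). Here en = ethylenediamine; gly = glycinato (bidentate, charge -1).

Li[OsBr2(en)(gly)]

Ligands: 1 ethylenediamine (en, neutral), 2 bromo (Br, -1), 1 glycinato (gly, -1). Ligand charge sum = -3.
With Os in oxidation state +2, the complex ion is [Os...]^1−.
Charge balance with lithium (+1) requires 1 complex ion per 1 lithium.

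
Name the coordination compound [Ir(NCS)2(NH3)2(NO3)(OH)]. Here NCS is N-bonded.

There is no counter-ion, so the complex is neutral overall.
Ligand charges: 1×nitrato (-1 each), 2×ammine (neutral), 2×isothiocyanato (-1 each), 1×hydroxo (-1 each); total -4. So Ir + (-4) = 0, giving Ir = +4.
Ligands are named alphabetically: ammine before hydroxo before isothiocyanato before nitrato.

diamminehydroxodiisothiocyanatonitratoiridium(IV)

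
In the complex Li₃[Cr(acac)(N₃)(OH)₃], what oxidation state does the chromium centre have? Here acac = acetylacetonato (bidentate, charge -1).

+2

3 lithium outside the brackets (+1 each) → the complex ion is 3−.
Ligand charges: 1×acac = -1; 3×OH = -3; 1×N3 = -1; sum -5.
Cr + (-5) = 3− ⇒ Cr is +2.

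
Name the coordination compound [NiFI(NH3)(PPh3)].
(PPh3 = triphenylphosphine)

amminefluoroiodo(triphenylphosphine)nickel(II)

There is no counter-ion, so the complex is neutral overall.
Ligand charges: 1×iodo (-1 each), 1×triphenylphosphine (neutral), 1×fluoro (-1 each), 1×ammine (neutral); total -2. So Ni + (-2) = 0, giving Ni = +2.
Ligands are named alphabetically: ammine before fluoro before iodo before triphenylphosphine.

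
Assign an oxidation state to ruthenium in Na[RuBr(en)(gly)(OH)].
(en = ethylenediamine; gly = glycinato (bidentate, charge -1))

1 sodium outside the brackets (+1 each) → the complex ion is 1−.
Ligand charges: 1×OH = -1; 1×en neutral; 1×gly = -1; 1×Br = -1; sum -3.
Ru + (-3) = 1− ⇒ Ru is +2.

+2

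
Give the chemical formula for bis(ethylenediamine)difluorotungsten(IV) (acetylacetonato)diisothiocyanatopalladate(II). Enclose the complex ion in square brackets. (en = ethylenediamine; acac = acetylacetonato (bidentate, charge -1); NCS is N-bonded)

Cation [W…]: ligand charges -2, W(IV) ⇒ ion charge 2+.
Anion [Pd…]: ligand charges -3, Pd(II) ⇒ ion charge 1−.

[W(en)2F2][Pd(acac)(NCS)2]2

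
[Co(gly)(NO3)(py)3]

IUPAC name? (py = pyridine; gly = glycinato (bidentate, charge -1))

There is no counter-ion, so the complex is neutral overall.
Ligand charges: 3×pyridine (neutral), 1×nitrato (-1 each), 1×glycinato (-1 each); total -2. So Co + (-2) = 0, giving Co = +2.
Ligands are named alphabetically: glycinato before nitrato before pyridine.

(glycinato)nitratotris(pyridine)cobalt(II)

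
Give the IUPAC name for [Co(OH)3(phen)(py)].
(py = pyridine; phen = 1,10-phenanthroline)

There is no counter-ion, so the complex is neutral overall.
Ligand charges: 1×pyridine (neutral), 3×hydroxo (-1 each), 1×1,10-phenanthroline (neutral); total -3. So Co + (-3) = 0, giving Co = +3.
Ligands are named alphabetically: hydroxo before phenanthroline before pyridine.

trihydroxo(1,10-phenanthroline)(pyridine)cobalt(III)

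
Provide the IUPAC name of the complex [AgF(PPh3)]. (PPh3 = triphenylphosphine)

There is no counter-ion, so the complex is neutral overall.
Ligand charges: 1×triphenylphosphine (neutral), 1×fluoro (-1 each); total -1. So Ag + (-1) = 0, giving Ag = +1.
Ligands are named alphabetically: fluoro before triphenylphosphine.

fluoro(triphenylphosphine)silver(I)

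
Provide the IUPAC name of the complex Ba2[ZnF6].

barium hexafluorozincate(II)

The 2 barium counter-ions carry a total charge of +4, so each complex ion is 4−.
Ligand charges: 6×fluoro (-1 each); total -6. So Zn + (-6) = 4−, giving Zn = +2.
The complex ion is anionic, so zinc takes the -ate form zincate(II).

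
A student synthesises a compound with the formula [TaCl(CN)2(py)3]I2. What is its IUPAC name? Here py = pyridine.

The 2 iodide counter-ions carry a total charge of -2, so each complex ion is 2+.
Ligand charges: 3×pyridine (neutral), 2×cyano (-1 each), 1×chloro (-1 each); total -3. So Ta + (-3) = 2+, giving Ta = +5.
Ligands are named alphabetically: chloro before cyano before pyridine.

chlorodicyanotris(pyridine)tantalum(V) iodide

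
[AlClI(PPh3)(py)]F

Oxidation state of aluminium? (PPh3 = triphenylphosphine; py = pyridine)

1 fluoride outside the brackets (-1 each) → the complex ion is 1+.
Ligand charges: 1×Cl = -1; 1×PPh3 neutral; 1×py neutral; 1×I = -1; sum -2.
Al + (-2) = 1+ ⇒ Al is +3.

+3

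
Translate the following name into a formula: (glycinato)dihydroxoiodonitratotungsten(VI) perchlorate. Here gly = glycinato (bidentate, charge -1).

Ligands: 1 iodo (I, -1), 1 glycinato (gly, -1), 2 hydroxo (OH, -1), 1 nitrato (NO3, -1). Ligand charge sum = -5.
With W in oxidation state +6, the complex ion is [W...]^1+.
Charge balance with perchlorate (-1) requires 1 complex ion per 1 perchlorate.

[W(gly)I(NO3)(OH)2]ClO4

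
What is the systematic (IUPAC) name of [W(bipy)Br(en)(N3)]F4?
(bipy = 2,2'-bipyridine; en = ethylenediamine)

azido(2,2'-bipyridine)bromo(ethylenediamine)tungsten(VI) fluoride

The 4 fluoride counter-ions carry a total charge of -4, so each complex ion is 4+.
Ligand charges: 1×azido (-1 each), 1×bromo (-1 each), 1×2,2'-bipyridine (neutral), 1×ethylenediamine (neutral); total -2. So W + (-2) = 4+, giving W = +6.
Ligands are named alphabetically: azido before bipyridine before bromo before ethylenediamine.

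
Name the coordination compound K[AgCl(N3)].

The 1 potassium counter-ion carries a total charge of +1, so each complex ion is 1−.
Ligand charges: 1×chloro (-1 each), 1×azido (-1 each); total -2. So Ag + (-2) = 1−, giving Ag = +1.
The complex ion is anionic, so silver takes the -ate form argentate(I).

potassium azidochloroargentate(I)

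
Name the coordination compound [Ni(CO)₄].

There is no counter-ion, so the complex is neutral overall.
Ligand charges: 4×carbonyl (neutral); total 0. So Ni + (0) = 0, giving Ni = 0.

tetracarbonylnickel(0)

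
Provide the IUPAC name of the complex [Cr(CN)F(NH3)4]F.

The 1 fluoride counter-ion carries a total charge of -1, so each complex ion is 1+.
Ligand charges: 1×cyano (-1 each), 4×ammine (neutral), 1×fluoro (-1 each); total -2. So Cr + (-2) = 1+, giving Cr = +3.
Ligands are named alphabetically: ammine before cyano before fluoro.

tetraamminecyanofluorochromium(III) fluoride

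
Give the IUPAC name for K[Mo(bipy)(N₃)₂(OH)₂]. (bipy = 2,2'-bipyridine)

potassium diazido(2,2'-bipyridine)dihydroxomolybdate(III)

The 1 potassium counter-ion carries a total charge of +1, so each complex ion is 1−.
Ligand charges: 1×2,2'-bipyridine (neutral), 2×azido (-1 each), 2×hydroxo (-1 each); total -4. So Mo + (-4) = 1−, giving Mo = +3.
Ligands are named alphabetically: azido before bipyridine before hydroxo.
The complex ion is anionic, so molybdenum takes the -ate form molybdate(III).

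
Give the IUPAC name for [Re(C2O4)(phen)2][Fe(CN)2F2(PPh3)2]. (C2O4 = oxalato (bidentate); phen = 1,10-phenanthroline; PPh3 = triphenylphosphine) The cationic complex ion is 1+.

oxalatobis(1,10-phenanthroline)rhenium(III) dicyanodifluorobis(triphenylphosphine)ferrate(III)

Both ions are complex: the cation is named first with the plain metal name, the anion second with the -ate form; each ion's ligands are alphabetised independently.
The complex cation is given as 1+; its ligand charges sum to -2, so Re = +3.
A 1:1 salt means the anion carries the equal and opposite charge, 1−.
Anion: ligand charges sum to -4; for the ion to be 1−, Fe = +3.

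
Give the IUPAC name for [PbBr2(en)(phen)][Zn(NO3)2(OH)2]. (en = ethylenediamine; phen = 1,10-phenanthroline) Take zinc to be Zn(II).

Both ions are complex: the cation is named first with the plain metal name, the anion second with the -ate form; each ion's ligands are alphabetised independently.
Zn is given as +2; the anion's ligand charges sum to -4, so the complex anion is 2−.
A 1:1 salt means the cation carries the equal and opposite charge, 2+.
Cation: ligand charges sum to -2; for the ion to be 2+, Pb = +4.

dibromo(ethylenediamine)(1,10-phenanthroline)lead(IV) dihydroxodinitratozincate(II)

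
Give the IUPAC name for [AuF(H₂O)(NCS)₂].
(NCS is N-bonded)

There is no counter-ion, so the complex is neutral overall.
Ligand charges: 1×fluoro (-1 each), 1×aqua (neutral), 2×isothiocyanato (-1 each); total -3. So Au + (-3) = 0, giving Au = +3.
Ligands are named alphabetically: aqua before fluoro before isothiocyanato.

aquafluorodiisothiocyanatogold(III)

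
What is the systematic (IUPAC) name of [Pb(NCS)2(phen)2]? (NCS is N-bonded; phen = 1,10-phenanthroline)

There is no counter-ion, so the complex is neutral overall.
Ligand charges: 2×isothiocyanato (-1 each), 2×1,10-phenanthroline (neutral); total -2. So Pb + (-2) = 0, giving Pb = +2.
Ligands are named alphabetically: isothiocyanato before phenanthroline.

diisothiocyanatobis(1,10-phenanthroline)lead(II)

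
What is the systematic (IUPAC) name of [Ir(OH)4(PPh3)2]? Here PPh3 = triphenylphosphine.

There is no counter-ion, so the complex is neutral overall.
Ligand charges: 2×triphenylphosphine (neutral), 4×hydroxo (-1 each); total -4. So Ir + (-4) = 0, giving Ir = +4.
Ligands are named alphabetically: hydroxo before triphenylphosphine.

tetrahydroxobis(triphenylphosphine)iridium(IV)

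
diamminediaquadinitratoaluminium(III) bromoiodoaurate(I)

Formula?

[Al(H2O)2(NH3)2(NO3)2][AuBrI]

Cation [Al…]: ligand charges -2, Al(III) ⇒ ion charge 1+.
Anion [Au…]: ligand charges -2, Au(I) ⇒ ion charge 1−.
One 1+ cation balances one 1− anion.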